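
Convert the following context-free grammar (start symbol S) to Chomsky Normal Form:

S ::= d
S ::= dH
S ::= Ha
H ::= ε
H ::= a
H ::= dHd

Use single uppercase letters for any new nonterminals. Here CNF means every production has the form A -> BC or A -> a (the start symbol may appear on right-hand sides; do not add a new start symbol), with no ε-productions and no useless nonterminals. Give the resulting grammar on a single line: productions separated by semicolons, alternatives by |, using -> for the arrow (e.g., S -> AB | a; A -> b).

Nullable: {H}; after ε-elimination: S -> a | d | Ha | dH; H -> a | dd | dHd.
No unit productions to eliminate.
TERM: introduce B -> a, A -> d and substitute in every rule of length ≥2.
BIN: H -> AHA becomes H -> AC, C -> HA.

S -> a | d | AH | HB; A -> d; B -> a; C -> HA; H -> a | AA | AC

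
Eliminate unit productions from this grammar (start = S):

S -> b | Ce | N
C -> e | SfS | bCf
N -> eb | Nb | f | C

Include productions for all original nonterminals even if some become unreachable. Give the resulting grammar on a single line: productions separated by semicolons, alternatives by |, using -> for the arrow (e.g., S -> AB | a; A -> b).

S -> b | e | f | Ce | Nb | eb | SfS | bCf; C -> e | SfS | bCf; N -> e | f | Nb | eb | SfS | bCf

Unit productions: N->C, S->N.
Unit pairs (A ⇒* B via units): (N,C), (S,C), (S,N).
S: inherits non-unit rules of {C, N, S} → Ce | Nb | SfS | b | bCf | e | eb | f.
C: inherits non-unit rules of {C} → SfS | bCf | e.
N: inherits non-unit rules of {C, N} → Nb | SfS | bCf | e | eb | f.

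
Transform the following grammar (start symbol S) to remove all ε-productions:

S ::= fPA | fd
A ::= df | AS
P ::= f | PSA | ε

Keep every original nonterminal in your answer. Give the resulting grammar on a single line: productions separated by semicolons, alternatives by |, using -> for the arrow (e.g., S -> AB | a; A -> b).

S -> fA | fd | fPA; A -> AS | df; P -> f | SA | PSA

Nullable set: {P}.
S -> fPA: P nullable, giving fA | fPA.
Drop P -> ε.
P -> PSA: P nullable, giving PSA | SA.
Unchanged (no nullable symbols): S -> fd; A -> AS; A -> df; P -> f.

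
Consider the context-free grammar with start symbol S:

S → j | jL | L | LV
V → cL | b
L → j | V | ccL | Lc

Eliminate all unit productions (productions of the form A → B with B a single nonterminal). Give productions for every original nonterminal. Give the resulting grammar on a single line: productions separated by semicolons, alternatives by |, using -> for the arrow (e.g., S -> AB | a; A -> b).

Unit productions: L->V, S->L.
Unit pairs (A ⇒* B via units): (L,V), (S,L), (S,V).
S: inherits non-unit rules of {L, S, V} → LV | Lc | b | cL | ccL | j | jL.
L: inherits non-unit rules of {L, V} → Lc | b | cL | ccL | j.
V: inherits non-unit rules of {V} → b | cL.

S -> b | j | LV | Lc | cL | jL | ccL; L -> b | j | Lc | cL | ccL; V -> b | cL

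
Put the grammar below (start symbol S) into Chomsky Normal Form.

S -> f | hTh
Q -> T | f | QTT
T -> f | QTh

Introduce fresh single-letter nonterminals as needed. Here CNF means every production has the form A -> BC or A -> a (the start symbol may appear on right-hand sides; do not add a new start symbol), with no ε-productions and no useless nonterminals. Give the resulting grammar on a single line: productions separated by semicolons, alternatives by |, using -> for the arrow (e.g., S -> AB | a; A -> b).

No ε-productions.
After unit-elimination: S -> f | hTh; Q -> f | QTT | QTh; T -> f | QTh.
TERM: introduce A -> h and substitute in every rule of length ≥2.
BIN: Q -> QTA becomes Q -> QB, B -> TA; Q -> QTT becomes Q -> QC, C -> TT; S -> ATA becomes S -> AD, D -> TA; T -> QTA becomes T -> QE, E -> TA.

S -> f | AD; A -> h; B -> TA; C -> TT; D -> TA; E -> TA; Q -> f | QB | QC; T -> f | QE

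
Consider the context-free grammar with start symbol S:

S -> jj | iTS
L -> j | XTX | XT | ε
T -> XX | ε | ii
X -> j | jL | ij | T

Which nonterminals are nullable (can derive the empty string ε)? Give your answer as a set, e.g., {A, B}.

{L, T, X}

Directly nullable (have an ε-rule): {L, T}.
X is nullable via X -> T (every symbol on the right is already known nullable).
Not nullable: S — each has a terminal in every rule's right-hand side or depends on a non-nullable symbol.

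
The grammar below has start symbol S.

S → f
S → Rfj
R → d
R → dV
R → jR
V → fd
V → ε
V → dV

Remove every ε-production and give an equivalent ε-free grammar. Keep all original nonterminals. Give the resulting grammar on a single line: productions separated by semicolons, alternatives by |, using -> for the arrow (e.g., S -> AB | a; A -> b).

Nullable set: {V}.
R -> dV: V nullable, giving d | dV.
Drop V -> ε.
V -> dV: V nullable, giving d | dV.
Unchanged (no nullable symbols): S -> Rfj; S -> f; R -> d; R -> jR; V -> fd.

S -> f | Rfj; R -> d | dV | jR; V -> d | dV | fd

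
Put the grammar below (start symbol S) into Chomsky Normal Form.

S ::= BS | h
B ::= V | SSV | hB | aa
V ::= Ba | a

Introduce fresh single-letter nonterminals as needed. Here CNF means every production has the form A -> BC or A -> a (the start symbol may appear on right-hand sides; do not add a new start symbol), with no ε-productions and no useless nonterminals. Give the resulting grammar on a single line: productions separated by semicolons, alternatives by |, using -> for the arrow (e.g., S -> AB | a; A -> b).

S -> h | BS; A -> a; B -> a | AA | BA | CB | SD; C -> h; D -> SV; V -> a | BA

No ε-productions.
After unit-elimination: S -> h | BS; B -> a | Ba | aa | hB | SSV; V -> a | Ba.
TERM: introduce A -> a, C -> h and substitute in every rule of length ≥2.
BIN: B -> SSV becomes B -> SD, D -> SV.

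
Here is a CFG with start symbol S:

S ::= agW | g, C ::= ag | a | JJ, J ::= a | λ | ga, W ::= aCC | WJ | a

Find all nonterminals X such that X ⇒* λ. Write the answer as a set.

Directly nullable (have an ε-rule): {J}.
C is nullable via C -> JJ (every symbol on the right is already known nullable).
Not nullable: S, W — each has a terminal in every rule's right-hand side or depends on a non-nullable symbol.

{C, J}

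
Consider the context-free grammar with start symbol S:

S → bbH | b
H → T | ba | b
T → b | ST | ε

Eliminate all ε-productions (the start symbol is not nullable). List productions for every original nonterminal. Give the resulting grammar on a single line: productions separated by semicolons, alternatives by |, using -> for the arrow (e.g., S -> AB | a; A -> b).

Nullable set: {H, T}.
S -> bbH: H nullable, giving bb | bbH.
H -> T: T nullable, giving T.
Drop T -> ε.
T -> ST: T nullable, giving S | ST.
Unchanged (no nullable symbols): S -> b; H -> b; H -> ba; T -> b.

S -> b | bb | bbH; H -> T | b | ba; T -> S | b | ST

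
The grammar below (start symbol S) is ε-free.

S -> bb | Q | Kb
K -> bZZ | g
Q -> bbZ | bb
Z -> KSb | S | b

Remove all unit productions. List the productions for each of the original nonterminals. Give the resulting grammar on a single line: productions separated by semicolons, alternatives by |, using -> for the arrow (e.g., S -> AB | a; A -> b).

S -> Kb | bb | bbZ; K -> g | bZZ; Q -> bb | bbZ; Z -> b | Kb | bb | KSb | bbZ

Unit productions: S->Q, Z->S.
Unit pairs (A ⇒* B via units): (S,Q), (Z,Q), (Z,S).
S: inherits non-unit rules of {Q, S} → Kb | bb | bbZ.
K: inherits non-unit rules of {K} → bZZ | g.
Q: inherits non-unit rules of {Q} → bb | bbZ.
Z: inherits non-unit rules of {Q, S, Z} → KSb | Kb | b | bb | bbZ.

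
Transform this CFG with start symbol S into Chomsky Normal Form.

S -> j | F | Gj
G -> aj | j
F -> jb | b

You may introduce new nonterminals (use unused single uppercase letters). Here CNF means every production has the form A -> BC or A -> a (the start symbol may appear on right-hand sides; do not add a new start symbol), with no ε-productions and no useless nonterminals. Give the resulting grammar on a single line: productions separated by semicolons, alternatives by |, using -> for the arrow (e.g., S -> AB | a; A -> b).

No ε-productions.
After unit-elimination: S -> b | j | Gj | jb; F -> b | jb; G -> j | aj.
TERM: introduce C -> a, B -> b, A -> j and substitute in every rule of length ≥2.
Drop unreachable/unproductive: F.

S -> b | j | AB | GA; A -> j; B -> b; C -> a; G -> j | CA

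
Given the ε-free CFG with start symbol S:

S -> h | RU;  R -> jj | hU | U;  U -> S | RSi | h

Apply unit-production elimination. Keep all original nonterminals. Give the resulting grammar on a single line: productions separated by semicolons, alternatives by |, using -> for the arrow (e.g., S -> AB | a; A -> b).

Unit productions: R->U, U->S.
Unit pairs (A ⇒* B via units): (R,S), (R,U), (U,S).
S: inherits non-unit rules of {S} → RU | h.
R: inherits non-unit rules of {R, S, U} → RSi | RU | h | hU | jj.
U: inherits non-unit rules of {S, U} → RSi | RU | h.

S -> h | RU; R -> h | RU | hU | jj | RSi; U -> h | RU | RSi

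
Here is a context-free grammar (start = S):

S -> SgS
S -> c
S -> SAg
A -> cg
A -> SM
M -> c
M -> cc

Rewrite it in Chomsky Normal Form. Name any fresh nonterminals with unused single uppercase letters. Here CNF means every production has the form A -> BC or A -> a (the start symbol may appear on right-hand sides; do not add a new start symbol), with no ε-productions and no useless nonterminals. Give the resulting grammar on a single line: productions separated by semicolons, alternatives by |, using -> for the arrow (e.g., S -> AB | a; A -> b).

S -> c | SD | SE; A -> BC | SM; B -> c; C -> g; D -> AC; E -> CS; M -> c | BB

No ε-productions.
No unit productions to eliminate.
TERM: introduce B -> c, C -> g and substitute in every rule of length ≥2.
BIN: S -> SAC becomes S -> SD, D -> AC; S -> SCS becomes S -> SE, E -> CS.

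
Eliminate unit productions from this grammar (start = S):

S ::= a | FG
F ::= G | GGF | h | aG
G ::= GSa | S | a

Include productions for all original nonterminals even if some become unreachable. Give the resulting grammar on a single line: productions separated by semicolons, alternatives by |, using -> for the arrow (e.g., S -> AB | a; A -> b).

S -> a | FG; F -> a | h | FG | aG | GGF | GSa; G -> a | FG | GSa

Unit productions: F->G, G->S.
Unit pairs (A ⇒* B via units): (F,G), (F,S), (G,S).
S: inherits non-unit rules of {S} → FG | a.
F: inherits non-unit rules of {F, G, S} → FG | GGF | GSa | a | aG | h.
G: inherits non-unit rules of {G, S} → FG | GSa | a.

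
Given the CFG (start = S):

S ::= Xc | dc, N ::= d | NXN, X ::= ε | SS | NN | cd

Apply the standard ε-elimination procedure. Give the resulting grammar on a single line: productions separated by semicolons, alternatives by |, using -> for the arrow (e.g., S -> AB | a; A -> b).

S -> c | Xc | dc; N -> d | NN | NXN; X -> NN | SS | cd

Nullable set: {X}.
S -> Xc: X nullable, giving Xc | c.
N -> NXN: X nullable, giving NN | NXN.
Drop X -> ε.
Unchanged (no nullable symbols): S -> dc; N -> d; X -> NN; X -> SS; X -> cd.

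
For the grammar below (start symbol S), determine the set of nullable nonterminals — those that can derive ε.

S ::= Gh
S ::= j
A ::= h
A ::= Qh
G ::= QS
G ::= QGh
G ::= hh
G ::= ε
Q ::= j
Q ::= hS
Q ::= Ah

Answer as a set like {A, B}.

{G}

Directly nullable (have an ε-rule): {G}.
Not nullable: A, Q, S — each has a terminal in every rule's right-hand side or depends on a non-nullable symbol.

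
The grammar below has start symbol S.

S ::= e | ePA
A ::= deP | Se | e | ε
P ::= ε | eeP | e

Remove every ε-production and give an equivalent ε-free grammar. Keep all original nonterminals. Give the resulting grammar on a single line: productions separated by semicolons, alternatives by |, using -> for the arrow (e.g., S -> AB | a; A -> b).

S -> e | eA | eP | ePA; A -> e | Se | de | deP; P -> e | ee | eeP

Nullable set: {A, P}.
S -> ePA: P, A nullable, giving e | eA | eP | ePA.
Drop A -> ε.
A -> deP: P nullable, giving de | deP.
Drop P -> ε.
P -> eeP: P nullable, giving ee | eeP.
Unchanged (no nullable symbols): S -> e; A -> Se; A -> e; P -> e.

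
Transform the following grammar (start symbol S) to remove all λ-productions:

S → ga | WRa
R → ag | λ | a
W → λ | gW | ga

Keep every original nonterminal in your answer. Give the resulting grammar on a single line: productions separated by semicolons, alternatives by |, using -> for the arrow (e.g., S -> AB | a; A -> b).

S -> a | Ra | Wa | ga | WRa; R -> a | ag; W -> g | gW | ga

Nullable set: {R, W}.
S -> WRa: W, R nullable, giving Ra | WRa | Wa | a.
Drop R -> λ.
Drop W -> λ.
W -> gW: W nullable, giving g | gW.
Unchanged (no nullable symbols): S -> ga; R -> a; R -> ag; W -> ga.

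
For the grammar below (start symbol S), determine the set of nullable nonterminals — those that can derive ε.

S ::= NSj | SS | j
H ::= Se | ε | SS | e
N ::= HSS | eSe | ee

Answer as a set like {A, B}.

Directly nullable (have an ε-rule): {H}.
Not nullable: N, S — each has a terminal in every rule's right-hand side or depends on a non-nullable symbol.

{H}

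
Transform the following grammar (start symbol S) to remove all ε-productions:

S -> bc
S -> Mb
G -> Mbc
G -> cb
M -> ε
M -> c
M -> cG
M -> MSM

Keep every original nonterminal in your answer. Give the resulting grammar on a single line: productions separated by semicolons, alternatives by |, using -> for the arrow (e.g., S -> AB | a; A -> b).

Nullable set: {M}.
S -> Mb: M nullable, giving Mb | b.
G -> Mbc: M nullable, giving Mbc | bc.
Drop M -> ε.
M -> MSM: M, M nullable, giving MS | MSM | S | SM.
Unchanged (no nullable symbols): S -> bc; G -> cb; M -> c; M -> cG.

S -> b | Mb | bc; G -> bc | cb | Mbc; M -> S | c | MS | SM | cG | MSM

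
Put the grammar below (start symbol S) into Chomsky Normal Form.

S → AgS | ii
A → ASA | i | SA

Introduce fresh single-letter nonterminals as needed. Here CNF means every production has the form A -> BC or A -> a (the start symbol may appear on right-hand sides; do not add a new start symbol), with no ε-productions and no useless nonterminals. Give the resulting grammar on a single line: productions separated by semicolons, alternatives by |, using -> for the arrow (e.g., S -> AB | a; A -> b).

No ε-productions.
No unit productions to eliminate.
TERM: introduce B -> g, C -> i and substitute in every rule of length ≥2.
BIN: A -> ASA becomes A -> AD, D -> SA; S -> ABS becomes S -> AE, E -> BS.

S -> AE | CC; A -> i | AD | SA; B -> g; C -> i; D -> SA; E -> BS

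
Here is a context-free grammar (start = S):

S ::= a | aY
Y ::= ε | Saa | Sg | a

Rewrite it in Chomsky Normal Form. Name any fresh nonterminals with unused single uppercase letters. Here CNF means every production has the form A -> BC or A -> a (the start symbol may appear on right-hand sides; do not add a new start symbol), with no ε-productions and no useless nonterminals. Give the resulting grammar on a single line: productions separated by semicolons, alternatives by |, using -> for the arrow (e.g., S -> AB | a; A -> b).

S -> a | AY; A -> a; B -> g; C -> AA; Y -> a | SB | SC

Nullable: {Y}; after ε-elimination: S -> a | aY; Y -> a | Sg | Saa.
No unit productions to eliminate.
TERM: introduce A -> a, B -> g and substitute in every rule of length ≥2.
BIN: Y -> SAA becomes Y -> SC, C -> AA.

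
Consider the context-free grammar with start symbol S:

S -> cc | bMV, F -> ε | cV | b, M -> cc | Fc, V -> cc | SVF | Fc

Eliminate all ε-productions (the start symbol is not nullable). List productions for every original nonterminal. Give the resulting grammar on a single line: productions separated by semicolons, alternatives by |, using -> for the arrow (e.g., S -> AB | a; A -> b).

Nullable set: {F}.
Drop F -> ε.
M -> Fc: F nullable, giving Fc | c.
V -> Fc: F nullable, giving Fc | c.
V -> SVF: F nullable, giving SV | SVF.
Unchanged (no nullable symbols): S -> bMV; S -> cc; F -> b; F -> cV; M -> cc; V -> cc.

S -> cc | bMV; F -> b | cV; M -> c | Fc | cc; V -> c | Fc | SV | cc | SVF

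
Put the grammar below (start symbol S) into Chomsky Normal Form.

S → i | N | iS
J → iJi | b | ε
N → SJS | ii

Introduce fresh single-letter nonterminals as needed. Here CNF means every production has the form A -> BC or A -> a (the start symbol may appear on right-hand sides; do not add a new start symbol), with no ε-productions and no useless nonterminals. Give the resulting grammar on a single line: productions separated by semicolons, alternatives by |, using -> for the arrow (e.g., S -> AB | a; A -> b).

Nullable: {J}; after ε-elimination: S -> N | i | iS; J -> b | ii | iJi; N -> SS | ii | SJS.
After unit-elimination: S -> i | SS | iS | ii | SJS; J -> b | ii | iJi; N -> SS | ii | SJS.
TERM: introduce A -> i and substitute in every rule of length ≥2.
BIN: J -> AJA becomes J -> AB, B -> JA; N -> SJS becomes N -> SC, C -> JS; S -> SJS becomes S -> SD, D -> JS.
Drop unreachable/unproductive: N.

S -> i | AA | AS | SD | SS; A -> i; B -> JA; D -> JS; J -> b | AA | AB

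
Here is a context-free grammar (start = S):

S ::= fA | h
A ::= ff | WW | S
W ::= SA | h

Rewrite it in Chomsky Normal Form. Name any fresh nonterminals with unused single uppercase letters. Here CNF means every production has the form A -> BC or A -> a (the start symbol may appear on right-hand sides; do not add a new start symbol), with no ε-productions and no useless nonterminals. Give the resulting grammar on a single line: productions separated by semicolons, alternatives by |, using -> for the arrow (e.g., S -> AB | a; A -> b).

No ε-productions.
After unit-elimination: S -> h | fA; A -> h | WW | fA | ff; W -> h | SA.
TERM: introduce B -> f and substitute in every rule of length ≥2.

S -> h | BA; A -> h | BA | BB | WW; B -> f; W -> h | SA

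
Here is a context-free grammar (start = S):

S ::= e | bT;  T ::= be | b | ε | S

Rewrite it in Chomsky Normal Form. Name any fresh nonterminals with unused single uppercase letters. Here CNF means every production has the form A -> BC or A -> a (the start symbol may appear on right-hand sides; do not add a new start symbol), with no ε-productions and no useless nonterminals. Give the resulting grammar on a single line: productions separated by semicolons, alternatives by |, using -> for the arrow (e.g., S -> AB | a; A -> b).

S -> b | e | AT; A -> b; B -> e; T -> b | e | AB | AT

Nullable: {T}; after ε-elimination: S -> b | e | bT; T -> S | b | be.
After unit-elimination: S -> b | e | bT; T -> b | e | bT | be.
TERM: introduce A -> b, B -> e and substitute in every rule of length ≥2.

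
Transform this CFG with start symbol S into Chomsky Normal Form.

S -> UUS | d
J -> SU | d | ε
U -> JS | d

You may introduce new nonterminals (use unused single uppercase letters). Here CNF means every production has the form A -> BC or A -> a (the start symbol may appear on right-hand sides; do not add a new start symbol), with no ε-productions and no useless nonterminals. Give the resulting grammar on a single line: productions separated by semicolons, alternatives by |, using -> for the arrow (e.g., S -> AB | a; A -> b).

Nullable: {J}; after ε-elimination: S -> d | UUS; J -> d | SU; U -> S | d | JS.
After unit-elimination: S -> d | UUS; J -> d | SU; U -> d | JS | UUS.
BIN: S -> UUS becomes S -> UA, A -> US; U -> UUS becomes U -> UB, B -> US.

S -> d | UA; A -> US; B -> US; J -> d | SU; U -> d | JS | UB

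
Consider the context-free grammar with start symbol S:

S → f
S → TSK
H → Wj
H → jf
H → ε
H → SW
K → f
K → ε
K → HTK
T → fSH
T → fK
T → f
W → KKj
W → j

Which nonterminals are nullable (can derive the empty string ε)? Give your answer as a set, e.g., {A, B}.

Directly nullable (have an ε-rule): {H, K}.
Not nullable: S, T, W — each has a terminal in every rule's right-hand side or depends on a non-nullable symbol.

{H, K}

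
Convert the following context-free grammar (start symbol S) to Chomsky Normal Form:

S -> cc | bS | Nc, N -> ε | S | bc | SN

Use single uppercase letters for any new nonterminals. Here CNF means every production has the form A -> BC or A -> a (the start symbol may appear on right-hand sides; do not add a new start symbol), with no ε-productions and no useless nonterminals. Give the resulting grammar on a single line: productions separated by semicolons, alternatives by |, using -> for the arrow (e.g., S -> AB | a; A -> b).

Nullable: {N}; after ε-elimination: S -> c | Nc | bS | cc; N -> S | SN | bc.
After unit-elimination: S -> c | Nc | bS | cc; N -> c | Nc | SN | bS | bc | cc.
TERM: introduce B -> b, A -> c and substitute in every rule of length ≥2.

S -> c | AA | BS | NA; A -> c; B -> b; N -> c | AA | BA | BS | NA | SN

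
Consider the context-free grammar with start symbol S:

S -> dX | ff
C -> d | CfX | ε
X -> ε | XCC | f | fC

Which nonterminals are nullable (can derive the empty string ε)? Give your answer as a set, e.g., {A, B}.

{C, X}

Directly nullable (have an ε-rule): {C, X}.
Not nullable: S — each has a terminal in every rule's right-hand side or depends on a non-nullable symbol.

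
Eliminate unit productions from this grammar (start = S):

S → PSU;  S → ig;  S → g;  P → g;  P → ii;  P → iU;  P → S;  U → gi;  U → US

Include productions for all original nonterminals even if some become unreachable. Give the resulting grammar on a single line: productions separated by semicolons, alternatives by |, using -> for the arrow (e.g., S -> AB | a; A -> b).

Unit productions: P->S.
Unit pairs (A ⇒* B via units): (P,S).
S: inherits non-unit rules of {S} → PSU | g | ig.
P: inherits non-unit rules of {P, S} → PSU | g | iU | ig | ii.
U: inherits non-unit rules of {U} → US | gi.

S -> g | ig | PSU; P -> g | iU | ig | ii | PSU; U -> US | gi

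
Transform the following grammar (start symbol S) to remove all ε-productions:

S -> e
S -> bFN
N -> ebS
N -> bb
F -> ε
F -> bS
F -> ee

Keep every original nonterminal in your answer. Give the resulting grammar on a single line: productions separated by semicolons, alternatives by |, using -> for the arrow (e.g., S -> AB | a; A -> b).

S -> e | bN | bFN; F -> bS | ee; N -> bb | ebS

Nullable set: {F}.
S -> bFN: F nullable, giving bFN | bN.
Drop F -> ε.
Unchanged (no nullable symbols): S -> e; F -> bS; F -> ee; N -> bb; N -> ebS.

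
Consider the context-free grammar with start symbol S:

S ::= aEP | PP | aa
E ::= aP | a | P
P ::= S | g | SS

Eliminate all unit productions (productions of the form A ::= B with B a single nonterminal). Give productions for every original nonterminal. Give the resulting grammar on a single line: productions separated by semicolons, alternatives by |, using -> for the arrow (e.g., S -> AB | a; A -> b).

S -> PP | aa | aEP; E -> a | g | PP | SS | aP | aa | aEP; P -> g | PP | SS | aa | aEP

Unit productions: E->P, P->S.
Unit pairs (A ⇒* B via units): (E,P), (E,S), (P,S).
S: inherits non-unit rules of {S} → PP | aEP | aa.
E: inherits non-unit rules of {E, P, S} → PP | SS | a | aEP | aP | aa | g.
P: inherits non-unit rules of {P, S} → PP | SS | aEP | aa | g.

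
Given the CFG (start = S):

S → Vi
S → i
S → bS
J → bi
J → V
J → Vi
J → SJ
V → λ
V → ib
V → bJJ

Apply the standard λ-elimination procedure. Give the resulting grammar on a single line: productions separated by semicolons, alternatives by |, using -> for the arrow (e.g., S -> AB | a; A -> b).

S -> i | Vi | bS; J -> S | V | i | SJ | Vi | bi; V -> b | bJ | ib | bJJ

Nullable set: {J, V}.
S -> Vi: V nullable, giving Vi | i.
J -> SJ: J nullable, giving S | SJ.
J -> V: V nullable, giving V.
J -> Vi: V nullable, giving Vi | i.
Drop V -> λ.
V -> bJJ: J, J nullable, giving b | bJ | bJJ.
Unchanged (no nullable symbols): S -> bS; S -> i; J -> bi; V -> ib.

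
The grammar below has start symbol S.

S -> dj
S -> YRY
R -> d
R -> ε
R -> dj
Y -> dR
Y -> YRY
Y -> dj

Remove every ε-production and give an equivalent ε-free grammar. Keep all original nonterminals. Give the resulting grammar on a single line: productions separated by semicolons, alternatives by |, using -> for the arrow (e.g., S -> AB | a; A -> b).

Nullable set: {R}.
S -> YRY: R nullable, giving YRY | YY.
Drop R -> ε.
Y -> YRY: R nullable, giving YRY | YY.
Y -> dR: R nullable, giving d | dR.
Unchanged (no nullable symbols): S -> dj; R -> d; R -> dj; Y -> dj.

S -> YY | dj | YRY; R -> d | dj; Y -> d | YY | dR | dj | YRY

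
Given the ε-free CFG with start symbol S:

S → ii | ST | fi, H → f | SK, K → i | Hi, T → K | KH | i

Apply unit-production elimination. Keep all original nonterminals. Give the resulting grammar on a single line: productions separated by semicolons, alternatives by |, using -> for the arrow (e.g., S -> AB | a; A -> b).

Unit productions: T->K.
Unit pairs (A ⇒* B via units): (T,K).
S: inherits non-unit rules of {S} → ST | fi | ii.
H: inherits non-unit rules of {H} → SK | f.
K: inherits non-unit rules of {K} → Hi | i.
T: inherits non-unit rules of {K, T} → Hi | KH | i.

S -> ST | fi | ii; H -> f | SK; K -> i | Hi; T -> i | Hi | KH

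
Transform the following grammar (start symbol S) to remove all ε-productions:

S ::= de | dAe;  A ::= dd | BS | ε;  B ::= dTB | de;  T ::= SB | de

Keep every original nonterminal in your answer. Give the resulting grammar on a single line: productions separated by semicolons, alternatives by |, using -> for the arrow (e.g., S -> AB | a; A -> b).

Nullable set: {A}.
S -> dAe: A nullable, giving dAe | de.
Drop A -> ε.
Unchanged (no nullable symbols): S -> de; A -> BS; A -> dd; B -> dTB; B -> de; T -> SB; T -> de.

S -> de | dAe; A -> BS | dd; B -> de | dTB; T -> SB | de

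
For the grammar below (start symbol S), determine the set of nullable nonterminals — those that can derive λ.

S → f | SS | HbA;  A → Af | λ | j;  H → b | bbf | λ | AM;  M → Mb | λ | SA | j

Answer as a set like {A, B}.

{A, H, M}

Directly nullable (have an ε-rule): {A, H, M}.
Not nullable: S — each has a terminal in every rule's right-hand side or depends on a non-nullable symbol.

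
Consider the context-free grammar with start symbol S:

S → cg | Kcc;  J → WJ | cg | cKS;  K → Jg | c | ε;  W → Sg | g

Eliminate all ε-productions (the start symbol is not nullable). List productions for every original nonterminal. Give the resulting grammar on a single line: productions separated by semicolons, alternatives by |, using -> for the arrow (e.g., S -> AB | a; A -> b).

S -> cc | cg | Kcc; J -> WJ | cS | cg | cKS; K -> c | Jg; W -> g | Sg

Nullable set: {K}.
S -> Kcc: K nullable, giving Kcc | cc.
J -> cKS: K nullable, giving cKS | cS.
Drop K -> ε.
Unchanged (no nullable symbols): S -> cg; J -> WJ; J -> cg; K -> Jg; K -> c; W -> Sg; W -> g.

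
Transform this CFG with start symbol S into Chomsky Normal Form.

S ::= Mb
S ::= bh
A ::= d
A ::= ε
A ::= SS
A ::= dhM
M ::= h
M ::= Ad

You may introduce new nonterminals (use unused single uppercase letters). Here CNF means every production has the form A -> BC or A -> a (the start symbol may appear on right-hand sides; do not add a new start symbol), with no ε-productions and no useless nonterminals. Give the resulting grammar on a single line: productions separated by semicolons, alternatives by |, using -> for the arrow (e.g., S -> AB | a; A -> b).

S -> DC | MD; A -> d | BE | SS; B -> d; C -> h; D -> b; E -> CM; M -> d | h | AB

Nullable: {A}; after ε-elimination: S -> Mb | bh; A -> d | SS | dhM; M -> d | h | Ad.
No unit productions to eliminate.
TERM: introduce D -> b, B -> d, C -> h and substitute in every rule of length ≥2.
BIN: A -> BCM becomes A -> BE, E -> CM.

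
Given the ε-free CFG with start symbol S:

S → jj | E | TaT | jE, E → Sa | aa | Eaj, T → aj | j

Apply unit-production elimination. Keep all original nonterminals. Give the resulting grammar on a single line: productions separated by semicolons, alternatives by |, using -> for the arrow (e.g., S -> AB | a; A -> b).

Unit productions: S->E.
Unit pairs (A ⇒* B via units): (S,E).
S: inherits non-unit rules of {E, S} → Eaj | Sa | TaT | aa | jE | jj.
E: inherits non-unit rules of {E} → Eaj | Sa | aa.
T: inherits non-unit rules of {T} → aj | j.

S -> Sa | aa | jE | jj | Eaj | TaT; E -> Sa | aa | Eaj; T -> j | aj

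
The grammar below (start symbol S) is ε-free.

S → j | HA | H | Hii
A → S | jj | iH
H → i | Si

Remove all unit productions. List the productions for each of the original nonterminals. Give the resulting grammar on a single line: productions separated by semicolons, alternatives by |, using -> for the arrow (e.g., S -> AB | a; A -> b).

Unit productions: A->S, S->H.
Unit pairs (A ⇒* B via units): (A,H), (A,S), (S,H).
S: inherits non-unit rules of {H, S} → HA | Hii | Si | i | j.
A: inherits non-unit rules of {A, H, S} → HA | Hii | Si | i | iH | j | jj.
H: inherits non-unit rules of {H} → Si | i.

S -> i | j | HA | Si | Hii; A -> i | j | HA | Si | iH | jj | Hii; H -> i | Si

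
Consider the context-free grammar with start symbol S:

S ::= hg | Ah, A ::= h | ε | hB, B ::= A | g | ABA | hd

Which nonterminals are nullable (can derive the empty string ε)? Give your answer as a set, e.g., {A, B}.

Directly nullable (have an ε-rule): {A}.
B is nullable via B -> A (every symbol on the right is already known nullable).
Not nullable: S — each has a terminal in every rule's right-hand side or depends on a non-nullable symbol.

{A, B}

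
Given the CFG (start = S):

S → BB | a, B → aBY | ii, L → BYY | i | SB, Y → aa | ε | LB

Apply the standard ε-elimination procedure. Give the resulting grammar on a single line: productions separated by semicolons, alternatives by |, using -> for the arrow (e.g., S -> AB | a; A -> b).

Nullable set: {Y}.
B -> aBY: Y nullable, giving aB | aBY.
L -> BYY: Y, Y nullable, giving B | BY | BYY.
Drop Y -> ε.
Unchanged (no nullable symbols): S -> BB; S -> a; B -> ii; L -> SB; L -> i; Y -> LB; Y -> aa.

S -> a | BB; B -> aB | ii | aBY; L -> B | i | BY | SB | BYY; Y -> LB | aa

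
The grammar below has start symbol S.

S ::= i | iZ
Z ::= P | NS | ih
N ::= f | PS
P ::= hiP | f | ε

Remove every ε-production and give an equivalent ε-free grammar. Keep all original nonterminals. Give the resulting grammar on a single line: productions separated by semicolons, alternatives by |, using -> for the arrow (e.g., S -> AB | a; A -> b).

S -> i | iZ; N -> S | f | PS; P -> f | hi | hiP; Z -> P | NS | ih

Nullable set: {P, Z}.
S -> iZ: Z nullable, giving i | iZ.
N -> PS: P nullable, giving PS | S.
Drop P -> ε.
P -> hiP: P nullable, giving hi | hiP.
Z -> P: P nullable, giving P.
Unchanged (no nullable symbols): S -> i; N -> f; P -> f; Z -> NS; Z -> ih.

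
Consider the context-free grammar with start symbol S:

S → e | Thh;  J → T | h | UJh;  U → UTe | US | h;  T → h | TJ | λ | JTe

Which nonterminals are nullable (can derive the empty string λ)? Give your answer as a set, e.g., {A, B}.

{J, T}

Directly nullable (have an ε-rule): {T}.
J is nullable via J -> T (every symbol on the right is already known nullable).
Not nullable: S, U — each has a terminal in every rule's right-hand side or depends on a non-nullable symbol.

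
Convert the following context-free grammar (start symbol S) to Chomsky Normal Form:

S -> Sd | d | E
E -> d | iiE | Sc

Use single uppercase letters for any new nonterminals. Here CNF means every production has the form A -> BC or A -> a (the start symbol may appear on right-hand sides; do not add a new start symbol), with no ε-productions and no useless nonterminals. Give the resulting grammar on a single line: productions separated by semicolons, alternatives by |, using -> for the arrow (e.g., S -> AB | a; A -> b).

S -> d | BF | SA | SC; A -> c; B -> i; C -> d; D -> BE; E -> d | BD | SA; F -> BE

No ε-productions.
After unit-elimination: S -> d | Sc | Sd | iiE; E -> d | Sc | iiE.
TERM: introduce A -> c, C -> d, B -> i and substitute in every rule of length ≥2.
BIN: E -> BBE becomes E -> BD, D -> BE; S -> BBE becomes S -> BF, F -> BE.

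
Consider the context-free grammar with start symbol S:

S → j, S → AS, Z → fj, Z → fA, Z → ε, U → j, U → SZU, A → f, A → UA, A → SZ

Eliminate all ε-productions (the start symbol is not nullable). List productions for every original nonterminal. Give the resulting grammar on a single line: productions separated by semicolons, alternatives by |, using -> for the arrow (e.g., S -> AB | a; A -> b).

Nullable set: {Z}.
A -> SZ: Z nullable, giving S | SZ.
U -> SZU: Z nullable, giving SU | SZU.
Drop Z -> ε.
Unchanged (no nullable symbols): S -> AS; S -> j; A -> UA; A -> f; U -> j; Z -> fA; Z -> fj.

S -> j | AS; A -> S | f | SZ | UA; U -> j | SU | SZU; Z -> fA | fj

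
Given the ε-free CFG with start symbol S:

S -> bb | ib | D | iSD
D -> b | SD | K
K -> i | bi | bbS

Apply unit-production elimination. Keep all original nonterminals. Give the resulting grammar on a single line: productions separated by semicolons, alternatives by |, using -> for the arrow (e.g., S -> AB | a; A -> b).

S -> b | i | SD | bb | bi | ib | bbS | iSD; D -> b | i | SD | bi | bbS; K -> i | bi | bbS

Unit productions: D->K, S->D.
Unit pairs (A ⇒* B via units): (D,K), (S,D), (S,K).
S: inherits non-unit rules of {D, K, S} → SD | b | bb | bbS | bi | i | iSD | ib.
D: inherits non-unit rules of {D, K} → SD | b | bbS | bi | i.
K: inherits non-unit rules of {K} → bbS | bi | i.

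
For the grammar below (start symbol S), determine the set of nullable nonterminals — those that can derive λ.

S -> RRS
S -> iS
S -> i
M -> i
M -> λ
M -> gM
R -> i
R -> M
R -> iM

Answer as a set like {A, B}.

{M, R}

Directly nullable (have an ε-rule): {M}.
R is nullable via R -> M (every symbol on the right is already known nullable).
Not nullable: S — each has a terminal in every rule's right-hand side or depends on a non-nullable symbol.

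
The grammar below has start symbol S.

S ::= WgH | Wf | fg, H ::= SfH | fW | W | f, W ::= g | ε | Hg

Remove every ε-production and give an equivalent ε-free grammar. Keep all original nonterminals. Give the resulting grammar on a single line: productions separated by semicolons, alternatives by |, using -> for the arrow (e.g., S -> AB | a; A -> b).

Nullable set: {H, W}.
S -> Wf: W nullable, giving Wf | f.
S -> WgH: W, H nullable, giving Wg | WgH | g | gH.
H -> SfH: H nullable, giving Sf | SfH.
H -> W: W nullable, giving W.
H -> fW: W nullable, giving f | fW.
Drop W -> ε.
W -> Hg: H nullable, giving Hg | g.
Unchanged (no nullable symbols): S -> fg; H -> f; W -> g.

S -> f | g | Wf | Wg | fg | gH | WgH; H -> W | f | Sf | fW | SfH; W -> g | Hg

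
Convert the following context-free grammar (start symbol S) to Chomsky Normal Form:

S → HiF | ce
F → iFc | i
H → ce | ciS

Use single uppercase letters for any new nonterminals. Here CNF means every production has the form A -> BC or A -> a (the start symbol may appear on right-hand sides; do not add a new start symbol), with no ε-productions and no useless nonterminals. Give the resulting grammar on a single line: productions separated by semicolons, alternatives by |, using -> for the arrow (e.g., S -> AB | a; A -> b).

No ε-productions.
No unit productions to eliminate.
TERM: introduce B -> c, C -> e, A -> i and substitute in every rule of length ≥2.
BIN: F -> AFB becomes F -> AD, D -> FB; H -> BAS becomes H -> BE, E -> AS; S -> HAF becomes S -> HG, G -> AF.

S -> BC | HG; A -> i; B -> c; C -> e; D -> FB; E -> AS; F -> i | AD; G -> AF; H -> BC | BE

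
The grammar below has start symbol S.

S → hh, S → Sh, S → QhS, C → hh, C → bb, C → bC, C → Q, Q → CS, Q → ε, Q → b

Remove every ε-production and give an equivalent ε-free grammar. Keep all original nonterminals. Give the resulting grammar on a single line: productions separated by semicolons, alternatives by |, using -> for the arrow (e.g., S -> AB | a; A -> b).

S -> Sh | hS | hh | QhS; C -> Q | b | bC | bb | hh; Q -> S | b | CS

Nullable set: {C, Q}.
S -> QhS: Q nullable, giving QhS | hS.
C -> Q: Q nullable, giving Q.
C -> bC: C nullable, giving b | bC.
Drop Q -> ε.
Q -> CS: C nullable, giving CS | S.
Unchanged (no nullable symbols): S -> Sh; S -> hh; C -> bb; C -> hh; Q -> b.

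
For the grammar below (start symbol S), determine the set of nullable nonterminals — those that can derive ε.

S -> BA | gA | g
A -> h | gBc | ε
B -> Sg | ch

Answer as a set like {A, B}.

{A}

Directly nullable (have an ε-rule): {A}.
Not nullable: B, S — each has a terminal in every rule's right-hand side or depends on a non-nullable symbol.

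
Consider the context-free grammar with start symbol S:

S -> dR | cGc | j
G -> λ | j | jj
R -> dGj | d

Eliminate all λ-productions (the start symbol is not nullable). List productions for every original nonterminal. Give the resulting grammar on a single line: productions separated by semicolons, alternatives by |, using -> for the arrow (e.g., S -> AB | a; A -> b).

Nullable set: {G}.
S -> cGc: G nullable, giving cGc | cc.
Drop G -> λ.
R -> dGj: G nullable, giving dGj | dj.
Unchanged (no nullable symbols): S -> dR; S -> j; G -> j; G -> jj; R -> d.

S -> j | cc | dR | cGc; G -> j | jj; R -> d | dj | dGj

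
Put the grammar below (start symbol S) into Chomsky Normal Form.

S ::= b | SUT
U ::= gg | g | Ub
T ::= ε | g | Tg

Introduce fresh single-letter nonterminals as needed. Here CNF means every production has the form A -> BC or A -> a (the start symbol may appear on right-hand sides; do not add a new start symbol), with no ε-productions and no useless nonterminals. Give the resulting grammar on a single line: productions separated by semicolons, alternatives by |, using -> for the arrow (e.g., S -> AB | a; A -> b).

S -> b | SC | SU; A -> g; B -> b; C -> UT; T -> g | TA; U -> g | AA | UB

Nullable: {T}; after ε-elimination: S -> b | SU | SUT; T -> g | Tg; U -> g | Ub | gg.
No unit productions to eliminate.
TERM: introduce B -> b, A -> g and substitute in every rule of length ≥2.
BIN: S -> SUT becomes S -> SC, C -> UT.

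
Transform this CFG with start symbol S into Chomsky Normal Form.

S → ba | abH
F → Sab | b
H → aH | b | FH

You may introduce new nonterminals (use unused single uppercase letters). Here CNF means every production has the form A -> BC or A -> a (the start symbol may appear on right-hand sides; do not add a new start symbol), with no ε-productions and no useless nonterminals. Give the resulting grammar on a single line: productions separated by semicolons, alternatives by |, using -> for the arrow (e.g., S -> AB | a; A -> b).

S -> AD | BA; A -> a; B -> b; C -> AB; D -> BH; F -> b | SC; H -> b | AH | FH

No ε-productions.
No unit productions to eliminate.
TERM: introduce A -> a, B -> b and substitute in every rule of length ≥2.
BIN: F -> SAB becomes F -> SC, C -> AB; S -> ABH becomes S -> AD, D -> BH.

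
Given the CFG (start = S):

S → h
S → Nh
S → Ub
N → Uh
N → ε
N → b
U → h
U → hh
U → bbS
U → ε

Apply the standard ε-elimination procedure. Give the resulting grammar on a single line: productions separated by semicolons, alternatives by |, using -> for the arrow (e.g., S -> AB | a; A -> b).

Nullable set: {N, U}.
S -> Nh: N nullable, giving Nh | h.
S -> Ub: U nullable, giving Ub | b.
Drop N -> ε.
N -> Uh: U nullable, giving Uh | h.
Drop U -> ε.
Unchanged (no nullable symbols): S -> h; N -> b; U -> bbS; U -> h; U -> hh.

S -> b | h | Nh | Ub; N -> b | h | Uh; U -> h | hh | bbS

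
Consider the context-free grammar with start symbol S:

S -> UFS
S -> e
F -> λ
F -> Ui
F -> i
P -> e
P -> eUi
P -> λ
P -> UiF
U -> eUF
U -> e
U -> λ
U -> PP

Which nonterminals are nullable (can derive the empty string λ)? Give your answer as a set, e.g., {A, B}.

{F, P, U}

Directly nullable (have an ε-rule): {F, P, U}.
Not nullable: S — each has a terminal in every rule's right-hand side or depends on a non-nullable symbol.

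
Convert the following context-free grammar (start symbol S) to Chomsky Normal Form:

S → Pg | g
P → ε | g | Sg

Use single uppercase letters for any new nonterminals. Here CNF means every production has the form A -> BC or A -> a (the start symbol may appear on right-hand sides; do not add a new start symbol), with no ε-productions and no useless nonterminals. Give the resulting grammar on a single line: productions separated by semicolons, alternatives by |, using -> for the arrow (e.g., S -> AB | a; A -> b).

Nullable: {P}; after ε-elimination: S -> g | Pg; P -> g | Sg.
No unit productions to eliminate.
TERM: introduce A -> g and substitute in every rule of length ≥2.

S -> g | PA; A -> g; P -> g | SA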